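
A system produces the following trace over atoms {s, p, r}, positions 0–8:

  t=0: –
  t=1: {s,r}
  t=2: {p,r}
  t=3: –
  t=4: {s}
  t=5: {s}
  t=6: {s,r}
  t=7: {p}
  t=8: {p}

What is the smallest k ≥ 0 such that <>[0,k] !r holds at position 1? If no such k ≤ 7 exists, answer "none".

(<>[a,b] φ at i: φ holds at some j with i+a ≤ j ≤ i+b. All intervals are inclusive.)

2

Scan j = 1,2,… for !r:
  j=1: fails
  j=2: fails
  j=3: holds
First hit at j=3, so smallest k = 3-1 = 2.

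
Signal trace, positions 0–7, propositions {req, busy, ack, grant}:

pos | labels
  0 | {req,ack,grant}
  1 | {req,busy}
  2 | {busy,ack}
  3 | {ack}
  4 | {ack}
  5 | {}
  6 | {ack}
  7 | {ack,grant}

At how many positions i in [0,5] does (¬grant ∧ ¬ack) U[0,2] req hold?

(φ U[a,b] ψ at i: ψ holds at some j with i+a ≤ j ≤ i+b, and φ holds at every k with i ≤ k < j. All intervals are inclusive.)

Evaluate at each i in [0,5]:
  i=0: ✓ (rhs at j=0)
  i=1: ✓ (rhs at j=1)
  i=2: ✗ (no rhs in [2,4])
  i=3: ✗ (no rhs in [3,5])
  i=4: ✗ (no rhs in [4,6])
  i=5: ✗ (no rhs in [5,7])
Positions where it holds: {0, 1} → 2.

2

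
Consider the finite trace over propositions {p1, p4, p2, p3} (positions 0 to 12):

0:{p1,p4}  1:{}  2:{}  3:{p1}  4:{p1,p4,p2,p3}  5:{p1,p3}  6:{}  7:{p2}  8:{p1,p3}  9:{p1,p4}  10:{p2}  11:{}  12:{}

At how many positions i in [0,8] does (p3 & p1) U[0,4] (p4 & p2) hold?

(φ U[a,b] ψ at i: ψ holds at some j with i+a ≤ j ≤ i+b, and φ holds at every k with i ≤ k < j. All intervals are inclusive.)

Evaluate at each i in [0,8]:
  i=0: ✗ (lhs fails at k=0 before rhs at j=4)
  i=1: ✗ (lhs fails at k=1 before rhs at j=4)
  i=2: ✗ (lhs fails at k=2 before rhs at j=4)
  i=3: ✗ (lhs fails at k=3 before rhs at j=4)
  i=4: ✓ (rhs at j=4)
  i=5: ✗ (no rhs in [5,9])
  i=6: ✗ (no rhs in [6,10])
  i=7: ✗ (no rhs in [7,11])
  i=8: ✗ (no rhs in [8,12])
Positions where it holds: {4} → 1.

1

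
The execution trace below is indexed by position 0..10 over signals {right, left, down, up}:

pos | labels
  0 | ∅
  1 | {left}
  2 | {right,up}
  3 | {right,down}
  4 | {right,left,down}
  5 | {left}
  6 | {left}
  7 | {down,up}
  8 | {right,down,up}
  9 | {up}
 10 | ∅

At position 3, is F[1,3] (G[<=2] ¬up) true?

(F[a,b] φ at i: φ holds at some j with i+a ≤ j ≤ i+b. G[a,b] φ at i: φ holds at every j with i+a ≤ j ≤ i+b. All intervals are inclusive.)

True

Check G[<=2] ¬up at each j in [4,6]:
  j=4: holds on [4,6]
  j=5: fails at 7
  j=6: fails at 7
Found at j=4 → formula holds.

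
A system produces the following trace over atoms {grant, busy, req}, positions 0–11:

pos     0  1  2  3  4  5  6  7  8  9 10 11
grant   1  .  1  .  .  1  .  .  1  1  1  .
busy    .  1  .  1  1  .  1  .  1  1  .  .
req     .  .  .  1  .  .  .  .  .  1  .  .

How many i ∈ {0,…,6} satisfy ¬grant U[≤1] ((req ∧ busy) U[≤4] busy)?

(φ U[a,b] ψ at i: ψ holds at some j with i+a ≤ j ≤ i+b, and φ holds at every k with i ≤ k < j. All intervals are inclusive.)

Evaluate at each i in [0,6]:
  i=0: ✗ (lhs fails at k=0 before rhs at j=1)
  i=1: ✓ (rhs at j=1)
  i=2: ✗ (lhs fails at k=2 before rhs at j=3)
  i=3: ✓ (rhs at j=3)
  i=4: ✓ (rhs at j=4)
  i=5: ✗ (lhs fails at k=5 before rhs at j=6)
  i=6: ✓ (rhs at j=6)
Positions where it holds: {1, 3, 4, 6} → 4.

4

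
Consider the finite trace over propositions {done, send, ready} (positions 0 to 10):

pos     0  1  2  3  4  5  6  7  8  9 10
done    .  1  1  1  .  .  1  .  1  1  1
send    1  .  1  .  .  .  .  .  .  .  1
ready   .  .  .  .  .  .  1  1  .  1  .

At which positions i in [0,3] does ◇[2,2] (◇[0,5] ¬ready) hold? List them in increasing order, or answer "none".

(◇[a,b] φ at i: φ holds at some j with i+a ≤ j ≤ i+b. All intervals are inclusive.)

Evaluate at each i in [0,3]:
  i=0: ✓ (witness j=2)
  i=1: ✓ (witness j=3)
  i=2: ✓ (witness j=4)
  i=3: ✓ (witness j=5)

0, 1, 2, 3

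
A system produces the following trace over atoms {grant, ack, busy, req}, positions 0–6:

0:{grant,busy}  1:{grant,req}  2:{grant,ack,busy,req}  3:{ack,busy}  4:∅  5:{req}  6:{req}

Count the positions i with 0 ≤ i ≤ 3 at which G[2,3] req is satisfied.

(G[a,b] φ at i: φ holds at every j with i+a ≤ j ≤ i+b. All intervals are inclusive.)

Evaluate at each i in [0,3]:
  i=0: ✗ (fails at j=3)
  i=1: ✗ (fails at j=3)
  i=2: ✗ (fails at j=4)
  i=3: ✓ (all of [5,6])
Positions where it holds: {3} → 1.

1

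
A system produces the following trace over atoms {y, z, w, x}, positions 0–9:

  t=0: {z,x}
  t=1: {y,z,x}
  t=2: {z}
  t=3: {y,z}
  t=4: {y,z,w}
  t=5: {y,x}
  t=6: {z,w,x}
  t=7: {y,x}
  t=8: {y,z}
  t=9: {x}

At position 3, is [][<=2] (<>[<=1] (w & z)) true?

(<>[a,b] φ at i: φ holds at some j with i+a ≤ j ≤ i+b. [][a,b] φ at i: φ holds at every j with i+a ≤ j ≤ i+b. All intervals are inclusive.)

Holds

Check <>[<=1] (w & z) at every j in [3,5]:
  j=3: holds (witness at 4)
  j=4: holds (witness at 4)
  j=5: holds (witness at 6)
All positions satisfy it → formula holds.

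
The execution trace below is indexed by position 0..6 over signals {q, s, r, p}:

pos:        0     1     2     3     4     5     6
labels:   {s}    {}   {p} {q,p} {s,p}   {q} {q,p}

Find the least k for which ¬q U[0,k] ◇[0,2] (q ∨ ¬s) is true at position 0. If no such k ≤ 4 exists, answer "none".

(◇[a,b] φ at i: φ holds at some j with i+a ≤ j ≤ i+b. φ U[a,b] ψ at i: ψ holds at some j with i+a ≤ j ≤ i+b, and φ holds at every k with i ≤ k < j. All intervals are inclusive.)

0

Need earliest j ≥ 0 with ◇[0,2] (q ∨ ¬s), and ¬q at every k in [0,j-1].
  j=0: rhs holds (empty prefix). k = 0.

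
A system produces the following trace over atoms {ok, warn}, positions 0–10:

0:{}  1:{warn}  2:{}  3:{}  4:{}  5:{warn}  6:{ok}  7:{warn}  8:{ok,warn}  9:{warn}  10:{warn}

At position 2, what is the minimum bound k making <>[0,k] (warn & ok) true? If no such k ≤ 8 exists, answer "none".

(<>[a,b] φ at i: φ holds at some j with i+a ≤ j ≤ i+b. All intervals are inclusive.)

Scan j = 2,3,… for (warn & ok):
  j=2: fails
  j=3: fails
  j=4: fails
  j=5: fails
  j=6: fails
  j=7: fails
  j=8: holds
First hit at j=8, so smallest k = 8-2 = 6.

6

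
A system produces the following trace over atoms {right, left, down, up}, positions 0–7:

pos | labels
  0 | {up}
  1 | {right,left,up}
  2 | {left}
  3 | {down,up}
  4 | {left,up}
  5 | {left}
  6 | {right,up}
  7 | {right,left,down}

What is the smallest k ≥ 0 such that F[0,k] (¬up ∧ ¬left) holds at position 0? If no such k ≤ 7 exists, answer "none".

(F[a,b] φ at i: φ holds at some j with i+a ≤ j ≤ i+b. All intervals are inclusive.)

Scan j = 0,1,… for (¬up ∧ ¬left):
  j=0: fails
  j=1: fails
  j=2: fails
  j=3: fails
  j=4: fails
  j=5: fails
  j=6: fails
  j=7: fails
No j in [0,7] satisfies it → none.

none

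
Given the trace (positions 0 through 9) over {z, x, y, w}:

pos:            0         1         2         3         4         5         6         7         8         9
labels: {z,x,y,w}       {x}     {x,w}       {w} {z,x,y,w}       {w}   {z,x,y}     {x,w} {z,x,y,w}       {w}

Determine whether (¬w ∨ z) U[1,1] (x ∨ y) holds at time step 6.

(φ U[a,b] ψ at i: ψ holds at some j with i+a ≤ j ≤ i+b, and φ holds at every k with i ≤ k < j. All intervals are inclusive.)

Need some j in [7,7] with (x ∨ y), and (¬w ∨ z) at every k in [6,j-1].
  j=7: (x ∨ y) holds; (¬w ∨ z) holds at every k in [6,6] → satisfied.

Yes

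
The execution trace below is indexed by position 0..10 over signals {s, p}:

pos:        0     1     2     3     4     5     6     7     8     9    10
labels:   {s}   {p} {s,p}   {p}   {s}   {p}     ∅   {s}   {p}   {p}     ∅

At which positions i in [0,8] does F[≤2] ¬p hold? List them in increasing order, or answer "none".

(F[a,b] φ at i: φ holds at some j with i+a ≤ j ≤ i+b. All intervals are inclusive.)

0, 2, 3, 4, 5, 6, 7, 8

Evaluate at each i in [0,8]:
  i=0: ✓ (witness j=0)
  i=1: ✗ (none in [1,3])
  i=2: ✓ (witness j=4)
  i=3: ✓ (witness j=4)
  i=4: ✓ (witness j=4)
  i=5: ✓ (witness j=6)
  i=6: ✓ (witness j=6)
  i=7: ✓ (witness j=7)
  i=8: ✓ (witness j=10)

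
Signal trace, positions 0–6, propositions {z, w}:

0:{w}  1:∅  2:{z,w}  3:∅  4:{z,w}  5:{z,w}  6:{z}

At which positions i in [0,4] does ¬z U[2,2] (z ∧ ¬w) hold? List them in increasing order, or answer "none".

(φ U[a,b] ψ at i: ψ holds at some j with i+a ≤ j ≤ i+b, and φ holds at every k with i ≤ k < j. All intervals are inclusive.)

Evaluate at each i in [0,4]:
  i=0: ✗ (no rhs in [2,2])
  i=1: ✗ (no rhs in [3,3])
  i=2: ✗ (no rhs in [4,4])
  i=3: ✗ (no rhs in [5,5])
  i=4: ✗ (lhs fails at k=4 before rhs at j=6)

none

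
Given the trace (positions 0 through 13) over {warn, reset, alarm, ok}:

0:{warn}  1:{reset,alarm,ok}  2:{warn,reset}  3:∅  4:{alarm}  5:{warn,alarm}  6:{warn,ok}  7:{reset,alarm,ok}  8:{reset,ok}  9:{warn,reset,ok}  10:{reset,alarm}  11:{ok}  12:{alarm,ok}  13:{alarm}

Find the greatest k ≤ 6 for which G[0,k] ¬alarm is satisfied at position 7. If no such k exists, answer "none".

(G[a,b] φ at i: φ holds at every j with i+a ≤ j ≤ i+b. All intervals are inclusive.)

¬alarm must hold from j=7 onward; find where it first fails.
  j=7: fails → no k works.

none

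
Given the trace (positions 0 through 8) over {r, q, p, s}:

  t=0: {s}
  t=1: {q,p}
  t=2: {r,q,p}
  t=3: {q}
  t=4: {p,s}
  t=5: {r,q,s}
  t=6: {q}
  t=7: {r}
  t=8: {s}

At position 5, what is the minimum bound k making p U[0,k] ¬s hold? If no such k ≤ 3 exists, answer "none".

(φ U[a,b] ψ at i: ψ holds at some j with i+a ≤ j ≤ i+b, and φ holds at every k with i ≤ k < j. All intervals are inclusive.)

Need earliest j ≥ 5 with ¬s, and p at every k in [5,j-1].
  j=5: rhs fails.
  j=6: rhs holds but lhs fails at k=5.
  j=7: rhs holds but lhs fails at k=5.
  j=8: rhs fails.
No witness within the range → none.

none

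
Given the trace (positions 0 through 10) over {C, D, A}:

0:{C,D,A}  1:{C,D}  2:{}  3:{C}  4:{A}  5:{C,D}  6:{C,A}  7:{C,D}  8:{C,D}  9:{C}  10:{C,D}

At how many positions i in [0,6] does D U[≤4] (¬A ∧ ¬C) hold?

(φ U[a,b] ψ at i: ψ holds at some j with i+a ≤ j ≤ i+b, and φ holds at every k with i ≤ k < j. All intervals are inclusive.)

Evaluate at each i in [0,6]:
  i=0: ✓ (rhs at j=2; lhs holds on [0,1])
  i=1: ✓ (rhs at j=2; lhs holds on [1,1])
  i=2: ✓ (rhs at j=2)
  i=3: ✗ (no rhs in [3,7])
  i=4: ✗ (no rhs in [4,8])
  i=5: ✗ (no rhs in [5,9])
  i=6: ✗ (no rhs in [6,10])
Positions where it holds: {0, 1, 2} → 3.

3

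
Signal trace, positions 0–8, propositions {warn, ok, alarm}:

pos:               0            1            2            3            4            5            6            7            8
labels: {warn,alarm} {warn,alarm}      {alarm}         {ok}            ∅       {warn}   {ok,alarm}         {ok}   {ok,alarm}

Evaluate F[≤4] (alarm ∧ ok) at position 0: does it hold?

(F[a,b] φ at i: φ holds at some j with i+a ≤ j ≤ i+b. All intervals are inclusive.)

Check (alarm ∧ ok) at each j in [0,4]:
  j=0: false
  j=1: false
  j=2: false
  j=3: false
  j=4: false
No position in the window satisfies it → formula fails.

False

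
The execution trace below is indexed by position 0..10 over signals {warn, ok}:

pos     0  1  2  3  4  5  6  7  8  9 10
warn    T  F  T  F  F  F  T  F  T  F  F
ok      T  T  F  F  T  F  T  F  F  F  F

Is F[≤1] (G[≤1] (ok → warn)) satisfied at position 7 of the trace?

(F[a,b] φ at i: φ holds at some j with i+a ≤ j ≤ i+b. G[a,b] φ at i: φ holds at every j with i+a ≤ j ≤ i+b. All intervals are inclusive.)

Check G[≤1] (ok → warn) at each j in [7,8]:
  j=7: holds on [7,8]
  j=8: holds on [8,9]
Found at j=7 → formula holds.

Holds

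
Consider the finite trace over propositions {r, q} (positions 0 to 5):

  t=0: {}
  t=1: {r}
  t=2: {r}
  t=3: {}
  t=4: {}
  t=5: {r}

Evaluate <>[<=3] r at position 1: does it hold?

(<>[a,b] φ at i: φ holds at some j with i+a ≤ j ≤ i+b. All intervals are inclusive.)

Check r at each j in [1,4]:
  j=1: true
  j=2: true
  j=3: false
  j=4: false
Found at j=1 → formula holds.

Yes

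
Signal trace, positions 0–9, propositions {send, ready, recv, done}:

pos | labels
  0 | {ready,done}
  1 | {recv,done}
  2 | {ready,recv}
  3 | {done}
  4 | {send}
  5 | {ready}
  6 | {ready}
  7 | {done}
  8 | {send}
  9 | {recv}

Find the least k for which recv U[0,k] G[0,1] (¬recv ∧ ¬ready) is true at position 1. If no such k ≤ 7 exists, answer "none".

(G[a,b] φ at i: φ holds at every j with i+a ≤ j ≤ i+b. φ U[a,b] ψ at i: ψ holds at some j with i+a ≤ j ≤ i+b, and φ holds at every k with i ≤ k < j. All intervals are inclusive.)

2

Need earliest j ≥ 1 with G[0,1] (¬recv ∧ ¬ready), and recv at every k in [1,j-1].
  j=1: rhs fails.
  j=2: rhs fails.
  j=3: rhs holds; lhs holds on [1,2]. k = 2.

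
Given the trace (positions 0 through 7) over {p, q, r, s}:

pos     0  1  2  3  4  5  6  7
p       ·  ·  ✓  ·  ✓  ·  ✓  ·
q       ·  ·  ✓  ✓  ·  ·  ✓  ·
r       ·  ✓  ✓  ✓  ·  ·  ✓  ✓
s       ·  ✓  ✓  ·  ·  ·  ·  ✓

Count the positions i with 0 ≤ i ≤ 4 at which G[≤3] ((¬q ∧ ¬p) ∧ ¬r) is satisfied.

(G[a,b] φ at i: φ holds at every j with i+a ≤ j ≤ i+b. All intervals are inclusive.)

0

Evaluate at each i in [0,4]:
  i=0: ✗ (fails at j=1)
  i=1: ✗ (fails at j=1)
  i=2: ✗ (fails at j=2)
  i=3: ✗ (fails at j=3)
  i=4: ✗ (fails at j=4)
Positions where it holds: {} → 0.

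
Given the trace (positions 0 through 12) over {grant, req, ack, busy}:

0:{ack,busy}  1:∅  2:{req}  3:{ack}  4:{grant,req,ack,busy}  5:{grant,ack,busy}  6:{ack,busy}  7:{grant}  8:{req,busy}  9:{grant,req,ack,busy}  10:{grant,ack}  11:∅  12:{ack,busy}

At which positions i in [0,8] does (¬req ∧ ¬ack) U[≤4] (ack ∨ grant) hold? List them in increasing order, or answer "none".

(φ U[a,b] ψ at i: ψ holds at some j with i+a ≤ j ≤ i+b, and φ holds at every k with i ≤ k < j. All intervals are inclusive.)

0, 3, 4, 5, 6, 7

Evaluate at each i in [0,8]:
  i=0: ✓ (rhs at j=0)
  i=1: ✗ (lhs fails at k=2 before rhs at j=3)
  i=2: ✗ (lhs fails at k=2 before rhs at j=3)
  i=3: ✓ (rhs at j=3)
  i=4: ✓ (rhs at j=4)
  i=5: ✓ (rhs at j=5)
  i=6: ✓ (rhs at j=6)
  i=7: ✓ (rhs at j=7)
  i=8: ✗ (lhs fails at k=8 before rhs at j=9)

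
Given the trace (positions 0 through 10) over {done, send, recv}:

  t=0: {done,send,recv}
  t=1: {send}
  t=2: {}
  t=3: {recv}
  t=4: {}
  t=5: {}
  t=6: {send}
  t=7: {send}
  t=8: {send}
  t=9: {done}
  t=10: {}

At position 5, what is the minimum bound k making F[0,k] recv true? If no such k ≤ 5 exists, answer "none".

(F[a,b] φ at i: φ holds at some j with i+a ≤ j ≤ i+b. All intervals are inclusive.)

none

Scan j = 5,6,… for recv:
  j=5: fails
  j=6: fails
  j=7: fails
  j=8: fails
  j=9: fails
  j=10: fails
No j in [5,10] satisfies it → none.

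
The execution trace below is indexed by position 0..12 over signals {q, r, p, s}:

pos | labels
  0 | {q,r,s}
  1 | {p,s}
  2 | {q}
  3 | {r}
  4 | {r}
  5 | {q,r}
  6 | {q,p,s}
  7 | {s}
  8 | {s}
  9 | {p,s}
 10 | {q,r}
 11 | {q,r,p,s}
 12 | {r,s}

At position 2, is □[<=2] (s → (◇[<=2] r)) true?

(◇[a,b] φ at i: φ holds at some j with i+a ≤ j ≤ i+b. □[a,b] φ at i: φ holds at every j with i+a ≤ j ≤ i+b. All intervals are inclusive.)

True

Check (s → (◇[<=2] r)) at every j in [2,4]:
  j=2: antecedent false → ✓
  j=3: antecedent false → ✓
  j=4: antecedent false → ✓
All positions satisfy it → formula holds.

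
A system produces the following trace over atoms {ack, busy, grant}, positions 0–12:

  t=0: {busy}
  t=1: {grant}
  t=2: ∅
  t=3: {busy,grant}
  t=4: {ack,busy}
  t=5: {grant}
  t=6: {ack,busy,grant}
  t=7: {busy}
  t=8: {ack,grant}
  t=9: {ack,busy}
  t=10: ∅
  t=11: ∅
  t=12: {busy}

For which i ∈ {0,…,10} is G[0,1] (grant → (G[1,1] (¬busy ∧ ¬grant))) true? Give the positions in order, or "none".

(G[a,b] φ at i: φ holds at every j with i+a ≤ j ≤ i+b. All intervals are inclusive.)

Evaluate at each i in [0,10]:
  i=0: ✓ (all of [0,1])
  i=1: ✓ (all of [1,2])
  i=2: ✗ (fails at j=3)
  i=3: ✗ (fails at j=3)
  i=4: ✗ (fails at j=5)
  i=5: ✗ (fails at j=5)
  i=6: ✗ (fails at j=6)
  i=7: ✗ (fails at j=8)
  i=8: ✗ (fails at j=8)
  i=9: ✓ (all of [9,10])
  i=10: ✓ (all of [10,11])

0, 1, 9, 10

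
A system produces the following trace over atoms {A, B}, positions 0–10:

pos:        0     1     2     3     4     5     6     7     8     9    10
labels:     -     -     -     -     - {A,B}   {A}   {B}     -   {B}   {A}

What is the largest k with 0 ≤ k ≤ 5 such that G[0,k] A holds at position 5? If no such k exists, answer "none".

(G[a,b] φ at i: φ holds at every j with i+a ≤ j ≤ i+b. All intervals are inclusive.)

A must hold from j=5 onward; find where it first fails.
  j=5: holds
  j=6: holds
  j=7: fails
Holds on [5,6], so largest k = 1.

1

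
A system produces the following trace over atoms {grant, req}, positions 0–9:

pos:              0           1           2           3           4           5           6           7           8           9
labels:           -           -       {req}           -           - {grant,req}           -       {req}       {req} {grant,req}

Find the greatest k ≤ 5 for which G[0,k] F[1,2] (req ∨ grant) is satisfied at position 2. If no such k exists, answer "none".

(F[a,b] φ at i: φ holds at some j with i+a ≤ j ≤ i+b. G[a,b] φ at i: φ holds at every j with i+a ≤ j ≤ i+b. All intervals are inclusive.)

none

F[1,2] (req ∨ grant) must hold from j=2 onward; find where it first fails.
  j=2: fails → no k works.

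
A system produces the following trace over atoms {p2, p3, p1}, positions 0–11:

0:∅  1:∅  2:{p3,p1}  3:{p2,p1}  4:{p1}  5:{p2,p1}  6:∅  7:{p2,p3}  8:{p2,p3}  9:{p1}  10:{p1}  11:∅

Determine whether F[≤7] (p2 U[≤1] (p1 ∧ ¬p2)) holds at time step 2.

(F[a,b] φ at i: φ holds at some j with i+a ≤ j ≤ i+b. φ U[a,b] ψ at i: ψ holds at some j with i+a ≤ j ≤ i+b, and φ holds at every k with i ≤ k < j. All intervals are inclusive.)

True

Check (p2 U[≤1] (p1 ∧ ¬p2)) at each j in [2,9]:
  j=2: holds
  j=3: holds
  j=4: holds
  j=5: fails
  j=6: fails
  j=7: fails
  j=8: holds
  j=9: holds
Found at j=2 → formula holds.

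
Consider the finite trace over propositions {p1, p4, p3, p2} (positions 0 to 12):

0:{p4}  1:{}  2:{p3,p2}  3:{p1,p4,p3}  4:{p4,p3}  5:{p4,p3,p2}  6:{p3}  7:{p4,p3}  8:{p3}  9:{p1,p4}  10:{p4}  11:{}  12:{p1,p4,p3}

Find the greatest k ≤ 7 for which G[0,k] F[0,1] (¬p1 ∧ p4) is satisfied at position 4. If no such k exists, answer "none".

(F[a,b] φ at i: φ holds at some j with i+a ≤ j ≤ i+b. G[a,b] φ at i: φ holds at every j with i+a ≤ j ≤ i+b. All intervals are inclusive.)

3

F[0,1] (¬p1 ∧ p4) must hold from j=4 onward; find where it first fails.
  j=4: holds
  j=5: holds
  j=6: holds
  j=7: holds
  j=8: fails
Holds on [4,7], so largest k = 3.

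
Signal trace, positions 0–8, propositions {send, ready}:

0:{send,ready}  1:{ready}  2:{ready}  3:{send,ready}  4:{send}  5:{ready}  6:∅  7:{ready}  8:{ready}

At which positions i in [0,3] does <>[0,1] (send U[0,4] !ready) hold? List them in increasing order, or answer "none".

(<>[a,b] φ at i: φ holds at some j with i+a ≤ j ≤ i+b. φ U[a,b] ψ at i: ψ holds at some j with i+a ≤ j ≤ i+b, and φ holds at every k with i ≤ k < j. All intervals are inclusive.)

2, 3

Evaluate at each i in [0,3]:
  i=0: ✗ (none in [0,1])
  i=1: ✗ (none in [1,2])
  i=2: ✓ (witness j=3)
  i=3: ✓ (witness j=3)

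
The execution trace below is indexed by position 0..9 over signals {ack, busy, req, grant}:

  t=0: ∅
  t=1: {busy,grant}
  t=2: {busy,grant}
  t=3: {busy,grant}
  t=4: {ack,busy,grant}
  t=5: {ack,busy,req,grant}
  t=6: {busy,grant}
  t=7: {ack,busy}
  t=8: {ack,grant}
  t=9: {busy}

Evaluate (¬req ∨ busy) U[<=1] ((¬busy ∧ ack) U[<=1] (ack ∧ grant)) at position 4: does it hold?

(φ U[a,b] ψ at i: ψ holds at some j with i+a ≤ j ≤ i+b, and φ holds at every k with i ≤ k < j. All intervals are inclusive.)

True

Need some j in [4,5] with ((¬busy ∧ ack) U[<=1] (ack ∧ grant)), and (¬req ∨ busy) at every k in [4,j-1].
  j=4: ((¬busy ∧ ack) U[<=1] (ack ∧ grant)) holds; no prefix to check → satisfied.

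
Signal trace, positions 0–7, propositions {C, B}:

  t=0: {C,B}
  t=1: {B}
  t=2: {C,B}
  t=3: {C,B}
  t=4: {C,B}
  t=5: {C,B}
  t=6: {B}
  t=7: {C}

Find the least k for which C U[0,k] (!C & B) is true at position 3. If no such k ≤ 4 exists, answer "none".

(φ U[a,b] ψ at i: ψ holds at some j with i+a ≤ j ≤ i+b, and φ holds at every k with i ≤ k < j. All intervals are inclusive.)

Need earliest j ≥ 3 with (!C & B), and C at every k in [3,j-1].
  j=3: rhs fails.
  j=4: rhs fails.
  j=5: rhs fails.
  j=6: rhs holds; lhs holds on [3,5]. k = 3.

3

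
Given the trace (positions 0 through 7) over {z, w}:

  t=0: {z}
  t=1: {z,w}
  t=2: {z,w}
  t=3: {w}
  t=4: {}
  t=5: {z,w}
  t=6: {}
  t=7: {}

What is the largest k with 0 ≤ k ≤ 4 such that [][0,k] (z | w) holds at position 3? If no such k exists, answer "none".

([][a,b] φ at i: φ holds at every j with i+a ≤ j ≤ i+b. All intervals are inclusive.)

(z | w) must hold from j=3 onward; find where it first fails.
  j=3: holds
  j=4: fails
Holds on [3,3], so largest k = 0.

0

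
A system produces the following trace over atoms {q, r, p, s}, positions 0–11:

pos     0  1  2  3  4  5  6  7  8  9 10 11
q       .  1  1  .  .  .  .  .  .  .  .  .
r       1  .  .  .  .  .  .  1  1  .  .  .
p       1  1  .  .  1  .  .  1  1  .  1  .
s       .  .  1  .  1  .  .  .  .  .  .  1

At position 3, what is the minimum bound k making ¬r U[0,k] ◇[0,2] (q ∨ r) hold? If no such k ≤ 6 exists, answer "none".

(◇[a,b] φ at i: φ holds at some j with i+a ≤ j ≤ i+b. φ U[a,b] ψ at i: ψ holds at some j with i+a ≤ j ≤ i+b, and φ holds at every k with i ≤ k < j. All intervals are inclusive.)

2

Need earliest j ≥ 3 with ◇[0,2] (q ∨ r), and ¬r at every k in [3,j-1].
  j=3: rhs fails.
  j=4: rhs fails.
  j=5: rhs holds; lhs holds on [3,4]. k = 2.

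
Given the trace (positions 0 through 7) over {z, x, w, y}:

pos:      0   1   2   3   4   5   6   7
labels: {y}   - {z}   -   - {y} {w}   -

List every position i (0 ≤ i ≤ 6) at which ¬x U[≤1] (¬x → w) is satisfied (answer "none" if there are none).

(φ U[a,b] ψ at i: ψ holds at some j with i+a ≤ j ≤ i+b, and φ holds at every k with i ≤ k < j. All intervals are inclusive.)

5, 6

Evaluate at each i in [0,6]:
  i=0: ✗ (no rhs in [0,1])
  i=1: ✗ (no rhs in [1,2])
  i=2: ✗ (no rhs in [2,3])
  i=3: ✗ (no rhs in [3,4])
  i=4: ✗ (no rhs in [4,5])
  i=5: ✓ (rhs at j=6; lhs holds on [5,5])
  i=6: ✓ (rhs at j=6)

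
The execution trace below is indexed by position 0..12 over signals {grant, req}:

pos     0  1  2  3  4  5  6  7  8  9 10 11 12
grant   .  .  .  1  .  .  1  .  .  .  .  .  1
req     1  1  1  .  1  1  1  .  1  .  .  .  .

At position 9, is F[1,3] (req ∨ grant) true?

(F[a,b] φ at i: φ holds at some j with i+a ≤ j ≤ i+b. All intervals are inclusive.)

Check (req ∨ grant) at each j in [10,12]:
  j=10: false
  j=11: false
  j=12: true
Found at j=12 → formula holds.

Holds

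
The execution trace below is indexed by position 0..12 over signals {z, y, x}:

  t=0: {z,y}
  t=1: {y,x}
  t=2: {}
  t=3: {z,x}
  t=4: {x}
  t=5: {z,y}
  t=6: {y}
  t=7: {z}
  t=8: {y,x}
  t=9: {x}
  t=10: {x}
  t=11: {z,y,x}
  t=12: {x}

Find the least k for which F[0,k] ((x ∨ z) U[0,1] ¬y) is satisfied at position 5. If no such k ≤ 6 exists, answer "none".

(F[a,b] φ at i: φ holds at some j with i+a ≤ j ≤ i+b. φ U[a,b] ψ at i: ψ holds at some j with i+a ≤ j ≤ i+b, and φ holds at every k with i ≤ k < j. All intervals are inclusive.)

2

Scan j = 5,6,… for ((x ∨ z) U[0,1] ¬y):
  j=5: fails
  j=6: fails
  j=7: holds
First hit at j=7, so smallest k = 7-5 = 2.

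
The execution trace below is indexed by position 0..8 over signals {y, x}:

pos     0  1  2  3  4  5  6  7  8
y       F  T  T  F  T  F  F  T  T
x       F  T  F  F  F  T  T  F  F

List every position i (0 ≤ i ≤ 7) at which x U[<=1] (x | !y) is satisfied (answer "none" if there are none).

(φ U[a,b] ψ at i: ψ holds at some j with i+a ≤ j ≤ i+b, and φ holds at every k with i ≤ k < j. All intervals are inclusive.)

Evaluate at each i in [0,7]:
  i=0: ✓ (rhs at j=0)
  i=1: ✓ (rhs at j=1)
  i=2: ✗ (lhs fails at k=2 before rhs at j=3)
  i=3: ✓ (rhs at j=3)
  i=4: ✗ (lhs fails at k=4 before rhs at j=5)
  i=5: ✓ (rhs at j=5)
  i=6: ✓ (rhs at j=6)
  i=7: ✗ (no rhs in [7,8])

0, 1, 3, 5, 6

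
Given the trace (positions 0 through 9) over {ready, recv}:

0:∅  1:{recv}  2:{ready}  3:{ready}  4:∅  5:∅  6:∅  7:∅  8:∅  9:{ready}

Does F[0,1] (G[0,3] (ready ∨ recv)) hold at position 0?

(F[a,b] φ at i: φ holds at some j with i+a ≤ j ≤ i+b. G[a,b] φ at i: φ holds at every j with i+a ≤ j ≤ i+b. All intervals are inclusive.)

Does not hold

Check G[0,3] (ready ∨ recv) at each j in [0,1]:
  j=0: fails at 0
  j=1: fails at 4
No position in the window satisfies it → formula fails.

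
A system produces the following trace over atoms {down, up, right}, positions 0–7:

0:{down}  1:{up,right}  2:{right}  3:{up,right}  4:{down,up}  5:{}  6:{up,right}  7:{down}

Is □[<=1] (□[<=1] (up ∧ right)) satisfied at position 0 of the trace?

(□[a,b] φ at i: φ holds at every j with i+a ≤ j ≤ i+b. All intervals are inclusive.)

Check □[<=1] (up ∧ right) at every j in [0,1]:
  j=0: fails at 0
  j=1: fails at 2
Fails at j=0 → formula fails.

False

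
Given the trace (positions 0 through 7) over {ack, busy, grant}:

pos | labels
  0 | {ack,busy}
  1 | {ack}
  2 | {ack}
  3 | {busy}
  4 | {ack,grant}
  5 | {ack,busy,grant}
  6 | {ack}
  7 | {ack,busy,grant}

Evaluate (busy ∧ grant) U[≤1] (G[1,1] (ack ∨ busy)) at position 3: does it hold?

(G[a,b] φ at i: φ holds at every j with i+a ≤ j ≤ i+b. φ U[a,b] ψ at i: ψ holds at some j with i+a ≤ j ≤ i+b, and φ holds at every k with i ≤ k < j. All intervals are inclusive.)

Holds

Need some j in [3,4] with G[1,1] (ack ∨ busy), and (busy ∧ grant) at every k in [3,j-1].
  j=3: G[1,1] (ack ∨ busy) holds; no prefix to check → satisfied.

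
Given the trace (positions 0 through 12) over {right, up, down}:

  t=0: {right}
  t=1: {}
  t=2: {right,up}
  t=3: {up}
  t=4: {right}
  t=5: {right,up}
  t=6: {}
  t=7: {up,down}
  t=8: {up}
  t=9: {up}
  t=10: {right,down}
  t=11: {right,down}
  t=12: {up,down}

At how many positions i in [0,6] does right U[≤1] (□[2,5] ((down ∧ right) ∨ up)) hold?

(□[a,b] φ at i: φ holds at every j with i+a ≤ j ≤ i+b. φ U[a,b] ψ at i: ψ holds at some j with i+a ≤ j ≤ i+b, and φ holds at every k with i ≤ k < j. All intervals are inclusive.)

3

Evaluate at each i in [0,6]:
  i=0: ✗ (no rhs in [0,1])
  i=1: ✗ (no rhs in [1,2])
  i=2: ✗ (no rhs in [2,3])
  i=3: ✗ (no rhs in [3,4])
  i=4: ✓ (rhs at j=5; lhs holds on [4,4])
  i=5: ✓ (rhs at j=5)
  i=6: ✓ (rhs at j=6)
Positions where it holds: {4, 5, 6} → 3.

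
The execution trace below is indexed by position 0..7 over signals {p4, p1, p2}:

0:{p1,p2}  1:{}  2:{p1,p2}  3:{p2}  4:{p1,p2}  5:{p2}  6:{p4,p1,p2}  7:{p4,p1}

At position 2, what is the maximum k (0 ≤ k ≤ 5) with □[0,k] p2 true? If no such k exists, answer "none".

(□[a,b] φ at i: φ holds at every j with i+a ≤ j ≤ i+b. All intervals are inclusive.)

p2 must hold from j=2 onward; find where it first fails.
  j=2: holds
  j=3: holds
  j=4: holds
  j=5: holds
  j=6: holds
  j=7: fails
Holds on [2,6], so largest k = 4.

4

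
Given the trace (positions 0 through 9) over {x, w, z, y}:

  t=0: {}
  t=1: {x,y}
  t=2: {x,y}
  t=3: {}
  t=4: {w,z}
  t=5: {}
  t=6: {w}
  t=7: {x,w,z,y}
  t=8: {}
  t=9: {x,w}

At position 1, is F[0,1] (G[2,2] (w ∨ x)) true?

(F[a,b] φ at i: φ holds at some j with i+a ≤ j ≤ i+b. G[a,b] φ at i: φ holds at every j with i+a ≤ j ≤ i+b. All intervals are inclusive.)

True

Check G[2,2] (w ∨ x) at each j in [1,2]:
  j=1: fails at 3
  j=2: holds on [4,4]
Found at j=2 → formula holds.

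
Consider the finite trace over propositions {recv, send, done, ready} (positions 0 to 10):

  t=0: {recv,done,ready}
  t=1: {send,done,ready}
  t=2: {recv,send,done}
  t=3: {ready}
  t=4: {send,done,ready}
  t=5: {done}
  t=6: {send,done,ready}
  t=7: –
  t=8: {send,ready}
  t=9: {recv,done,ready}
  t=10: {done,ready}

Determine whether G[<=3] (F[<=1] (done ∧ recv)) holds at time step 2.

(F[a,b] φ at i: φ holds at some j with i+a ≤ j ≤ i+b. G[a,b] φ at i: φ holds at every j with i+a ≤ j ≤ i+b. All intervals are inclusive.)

Check F[<=1] (done ∧ recv) at every j in [2,5]:
  j=2: holds (witness at 2)
  j=3: fails (none in [3,4])
  j=4: fails (none in [4,5])
  j=5: fails (none in [5,6])
Fails at j=3 → formula fails.

Does not hold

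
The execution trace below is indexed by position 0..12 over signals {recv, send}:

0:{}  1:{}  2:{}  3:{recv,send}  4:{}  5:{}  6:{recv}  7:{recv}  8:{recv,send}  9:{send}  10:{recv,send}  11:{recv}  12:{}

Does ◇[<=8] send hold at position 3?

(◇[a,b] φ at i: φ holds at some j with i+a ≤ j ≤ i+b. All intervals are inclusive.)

Yes

Check send at each j in [3,11]:
  j=3: true
  j=4: false
  j=5: false
  j=6: false
  j=7: false
  j=8: true
  j=9: true
  j=10: true
  j=11: false
Found at j=3 → formula holds.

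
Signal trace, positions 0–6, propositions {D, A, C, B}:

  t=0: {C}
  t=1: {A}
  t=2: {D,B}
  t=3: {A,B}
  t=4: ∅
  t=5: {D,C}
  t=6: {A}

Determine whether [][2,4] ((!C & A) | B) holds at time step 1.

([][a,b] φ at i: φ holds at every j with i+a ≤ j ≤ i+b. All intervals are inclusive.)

Does not hold

Check ((!C & A) | B) at every j in [3,5]:
  j=3: true
  j=4: false
  j=5: false
Fails at j=4 → formula fails.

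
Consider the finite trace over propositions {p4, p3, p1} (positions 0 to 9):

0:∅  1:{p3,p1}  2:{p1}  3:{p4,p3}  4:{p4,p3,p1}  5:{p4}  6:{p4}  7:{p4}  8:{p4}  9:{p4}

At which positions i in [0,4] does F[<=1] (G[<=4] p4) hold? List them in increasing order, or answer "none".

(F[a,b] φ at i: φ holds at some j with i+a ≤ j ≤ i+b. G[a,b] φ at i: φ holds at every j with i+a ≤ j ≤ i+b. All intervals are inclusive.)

Evaluate at each i in [0,4]:
  i=0: ✗ (none in [0,1])
  i=1: ✗ (none in [1,2])
  i=2: ✓ (witness j=3)
  i=3: ✓ (witness j=3)
  i=4: ✓ (witness j=4)

2, 3, 4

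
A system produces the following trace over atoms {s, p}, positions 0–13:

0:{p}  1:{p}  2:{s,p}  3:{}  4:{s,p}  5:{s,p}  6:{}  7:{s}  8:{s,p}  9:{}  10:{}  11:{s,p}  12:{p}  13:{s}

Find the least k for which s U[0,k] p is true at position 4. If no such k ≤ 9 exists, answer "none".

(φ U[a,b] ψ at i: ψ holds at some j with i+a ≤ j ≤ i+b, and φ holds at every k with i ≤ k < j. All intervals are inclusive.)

0

Need earliest j ≥ 4 with p, and s at every k in [4,j-1].
  j=4: rhs holds (empty prefix). k = 0.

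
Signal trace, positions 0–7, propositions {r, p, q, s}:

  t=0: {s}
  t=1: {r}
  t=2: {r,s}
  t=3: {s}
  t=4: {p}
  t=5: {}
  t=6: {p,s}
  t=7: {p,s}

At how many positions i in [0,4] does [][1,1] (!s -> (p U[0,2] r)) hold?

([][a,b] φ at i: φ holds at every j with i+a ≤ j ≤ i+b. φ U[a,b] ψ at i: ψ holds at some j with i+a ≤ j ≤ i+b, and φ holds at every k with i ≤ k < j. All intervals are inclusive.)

Evaluate at each i in [0,4]:
  i=0: ✓ (all of [1,1])
  i=1: ✓ (all of [2,2])
  i=2: ✓ (all of [3,3])
  i=3: ✗ (fails at j=4)
  i=4: ✗ (fails at j=5)
Positions where it holds: {0, 1, 2} → 3.

3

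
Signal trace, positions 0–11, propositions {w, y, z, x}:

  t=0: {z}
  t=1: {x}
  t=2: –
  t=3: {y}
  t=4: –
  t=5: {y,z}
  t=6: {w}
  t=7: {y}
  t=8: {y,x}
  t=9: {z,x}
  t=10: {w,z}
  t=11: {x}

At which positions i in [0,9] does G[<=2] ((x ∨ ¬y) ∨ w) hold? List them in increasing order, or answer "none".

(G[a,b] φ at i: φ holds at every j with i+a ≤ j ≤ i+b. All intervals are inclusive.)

Evaluate at each i in [0,9]:
  i=0: ✓ (all of [0,2])
  i=1: ✗ (fails at j=3)
  i=2: ✗ (fails at j=3)
  i=3: ✗ (fails at j=3)
  i=4: ✗ (fails at j=5)
  i=5: ✗ (fails at j=5)
  i=6: ✗ (fails at j=7)
  i=7: ✗ (fails at j=7)
  i=8: ✓ (all of [8,10])
  i=9: ✓ (all of [9,11])

0, 8, 9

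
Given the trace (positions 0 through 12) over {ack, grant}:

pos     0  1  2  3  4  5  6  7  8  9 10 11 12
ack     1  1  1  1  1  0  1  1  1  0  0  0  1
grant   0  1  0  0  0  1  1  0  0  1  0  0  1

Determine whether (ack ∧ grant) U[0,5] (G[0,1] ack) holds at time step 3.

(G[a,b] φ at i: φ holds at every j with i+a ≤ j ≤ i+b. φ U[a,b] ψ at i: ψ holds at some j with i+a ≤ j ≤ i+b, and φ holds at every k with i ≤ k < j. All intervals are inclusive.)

Holds

Need some j in [3,8] with G[0,1] ack, and (ack ∧ grant) at every k in [3,j-1].
  j=3: G[0,1] ack holds; no prefix to check → satisfied.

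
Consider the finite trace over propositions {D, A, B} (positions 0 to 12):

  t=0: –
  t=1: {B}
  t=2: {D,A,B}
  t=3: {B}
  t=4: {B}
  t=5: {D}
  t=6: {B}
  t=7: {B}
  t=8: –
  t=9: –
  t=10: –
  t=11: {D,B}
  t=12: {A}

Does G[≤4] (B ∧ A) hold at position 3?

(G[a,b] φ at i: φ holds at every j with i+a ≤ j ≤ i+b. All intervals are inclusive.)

No

Check (B ∧ A) at every j in [3,7]:
  j=3: false
  j=4: false
  j=5: false
  j=6: false
  j=7: false
Fails at j=3 → formula fails.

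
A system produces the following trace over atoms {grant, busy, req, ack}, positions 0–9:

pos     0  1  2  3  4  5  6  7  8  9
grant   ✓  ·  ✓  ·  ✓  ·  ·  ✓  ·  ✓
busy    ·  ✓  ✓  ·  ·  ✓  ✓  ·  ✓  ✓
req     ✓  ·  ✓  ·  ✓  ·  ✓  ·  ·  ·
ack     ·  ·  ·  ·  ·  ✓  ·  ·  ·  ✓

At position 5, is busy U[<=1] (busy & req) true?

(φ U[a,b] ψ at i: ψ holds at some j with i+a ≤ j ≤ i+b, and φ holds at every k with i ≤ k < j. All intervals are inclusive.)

Need some j in [5,6] with (busy & req), and busy at every k in [5,j-1].
  j=5: (busy & req) false.
  j=6: (busy & req) holds; busy holds at every k in [5,5] → satisfied.

True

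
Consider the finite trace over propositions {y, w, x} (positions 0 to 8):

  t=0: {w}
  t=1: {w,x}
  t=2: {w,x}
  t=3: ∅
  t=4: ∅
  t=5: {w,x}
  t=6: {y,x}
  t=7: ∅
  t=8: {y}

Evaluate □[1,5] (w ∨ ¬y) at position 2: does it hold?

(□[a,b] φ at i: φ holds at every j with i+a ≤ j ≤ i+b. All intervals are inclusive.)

Check (w ∨ ¬y) at every j in [3,7]:
  j=3: true
  j=4: true
  j=5: true
  j=6: false
  j=7: true
Fails at j=6 → formula fails.

No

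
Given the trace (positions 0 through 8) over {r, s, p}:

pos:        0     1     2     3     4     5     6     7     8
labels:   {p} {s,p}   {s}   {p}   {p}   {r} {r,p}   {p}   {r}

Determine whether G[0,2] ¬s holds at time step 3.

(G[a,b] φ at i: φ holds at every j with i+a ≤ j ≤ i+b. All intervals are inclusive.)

Check ¬s at every j in [3,5]:
  j=3: true
  j=4: true
  j=5: true
All positions satisfy it → formula holds.

Holds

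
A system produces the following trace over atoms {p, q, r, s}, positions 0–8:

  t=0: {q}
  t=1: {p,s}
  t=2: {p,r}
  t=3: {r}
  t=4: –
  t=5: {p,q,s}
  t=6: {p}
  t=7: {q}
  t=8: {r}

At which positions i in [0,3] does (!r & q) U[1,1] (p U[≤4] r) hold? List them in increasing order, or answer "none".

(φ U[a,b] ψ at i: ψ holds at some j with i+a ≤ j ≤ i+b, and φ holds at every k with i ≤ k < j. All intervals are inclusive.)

Evaluate at each i in [0,3]:
  i=0: ✓ (rhs at j=1; lhs holds on [0,0])
  i=1: ✗ (lhs fails at k=1 before rhs at j=2)
  i=2: ✗ (lhs fails at k=2 before rhs at j=3)
  i=3: ✗ (no rhs in [4,4])

0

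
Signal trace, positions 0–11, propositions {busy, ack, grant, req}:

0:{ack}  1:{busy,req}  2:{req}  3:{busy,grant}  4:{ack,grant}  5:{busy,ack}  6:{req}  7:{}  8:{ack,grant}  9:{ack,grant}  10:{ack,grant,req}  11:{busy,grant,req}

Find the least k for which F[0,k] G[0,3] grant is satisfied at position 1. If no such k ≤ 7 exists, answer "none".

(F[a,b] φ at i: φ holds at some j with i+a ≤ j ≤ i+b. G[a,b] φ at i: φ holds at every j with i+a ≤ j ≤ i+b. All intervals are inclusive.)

7

Scan j = 1,2,… for G[0,3] grant:
  j=1: fails
  j=2: fails
  j=3: fails
  j=4: fails
  j=5: fails
  j=6: fails
  j=7: fails
  j=8: holds
First hit at j=8, so smallest k = 8-1 = 7.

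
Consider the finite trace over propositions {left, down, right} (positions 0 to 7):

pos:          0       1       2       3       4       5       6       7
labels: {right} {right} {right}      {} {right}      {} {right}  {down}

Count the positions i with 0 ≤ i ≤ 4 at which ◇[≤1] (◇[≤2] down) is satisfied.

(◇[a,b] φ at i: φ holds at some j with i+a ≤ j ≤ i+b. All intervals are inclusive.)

Evaluate at each i in [0,4]:
  i=0: ✗ (none in [0,1])
  i=1: ✗ (none in [1,2])
  i=2: ✗ (none in [2,3])
  i=3: ✗ (none in [3,4])
  i=4: ✓ (witness j=5)
Positions where it holds: {4} → 1.

1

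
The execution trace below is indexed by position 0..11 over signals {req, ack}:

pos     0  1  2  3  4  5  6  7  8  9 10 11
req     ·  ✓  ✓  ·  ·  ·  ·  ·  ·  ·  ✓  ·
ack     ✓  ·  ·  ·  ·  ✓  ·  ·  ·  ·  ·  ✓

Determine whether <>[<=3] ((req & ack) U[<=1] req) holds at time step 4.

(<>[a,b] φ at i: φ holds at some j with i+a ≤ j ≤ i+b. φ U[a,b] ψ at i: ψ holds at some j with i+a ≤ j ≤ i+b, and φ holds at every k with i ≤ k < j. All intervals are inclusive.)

False

Check ((req & ack) U[<=1] req) at each j in [4,7]:
  j=4: fails
  j=5: fails
  j=6: fails
  j=7: fails
No position in the window satisfies it → formula fails.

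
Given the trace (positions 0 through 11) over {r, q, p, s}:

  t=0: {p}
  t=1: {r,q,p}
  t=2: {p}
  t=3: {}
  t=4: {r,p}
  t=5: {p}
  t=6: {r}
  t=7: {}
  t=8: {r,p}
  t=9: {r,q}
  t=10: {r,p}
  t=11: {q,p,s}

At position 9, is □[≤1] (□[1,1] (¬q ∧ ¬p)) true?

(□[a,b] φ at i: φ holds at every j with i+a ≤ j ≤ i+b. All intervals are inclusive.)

False

Check □[1,1] (¬q ∧ ¬p) at every j in [9,10]:
  j=9: fails at 10
  j=10: fails at 11
Fails at j=9 → formula fails.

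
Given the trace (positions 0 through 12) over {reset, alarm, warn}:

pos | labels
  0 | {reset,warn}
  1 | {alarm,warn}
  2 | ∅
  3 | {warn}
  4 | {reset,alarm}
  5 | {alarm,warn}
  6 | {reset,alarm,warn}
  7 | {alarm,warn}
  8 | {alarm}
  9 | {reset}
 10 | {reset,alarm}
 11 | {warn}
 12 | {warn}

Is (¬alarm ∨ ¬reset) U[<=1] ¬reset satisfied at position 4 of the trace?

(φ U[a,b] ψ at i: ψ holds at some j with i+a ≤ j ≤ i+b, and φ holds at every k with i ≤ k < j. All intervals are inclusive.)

Does not hold

Need some j in [4,5] with ¬reset, and (¬alarm ∨ ¬reset) at every k in [4,j-1].
  j=4: ¬reset false.
  j=5: ¬reset holds, but (¬alarm ∨ ¬reset) fails at k=4 → not this j.
No j in the window works → until fails.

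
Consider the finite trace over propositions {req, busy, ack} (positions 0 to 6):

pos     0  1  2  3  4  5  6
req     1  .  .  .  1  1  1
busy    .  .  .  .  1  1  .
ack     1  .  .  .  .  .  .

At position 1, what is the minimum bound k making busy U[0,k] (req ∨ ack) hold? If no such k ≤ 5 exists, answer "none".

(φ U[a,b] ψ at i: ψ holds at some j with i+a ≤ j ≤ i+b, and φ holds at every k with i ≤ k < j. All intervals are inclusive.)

Need earliest j ≥ 1 with (req ∨ ack), and busy at every k in [1,j-1].
  j=1: rhs fails.
  j=2: rhs fails.
  j=3: rhs fails.
  j=4: rhs holds but lhs fails at k=1.
  j=5: rhs holds but lhs fails at k=1.
  j=6: rhs holds but lhs fails at k=1.
No witness within the range → none.

none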